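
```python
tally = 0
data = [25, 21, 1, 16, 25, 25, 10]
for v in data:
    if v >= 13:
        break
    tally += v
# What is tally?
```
Trace:
  tally=0
  tally=0, v=25

Final answer: 0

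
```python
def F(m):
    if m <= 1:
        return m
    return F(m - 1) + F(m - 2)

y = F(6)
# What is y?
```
Call trace (a repeated sub-call is expanded the first time; later identical calls just restate its return value):
F(m=6)
  F(m=5)
    F(m=4)
      F(m=3)
        F(m=2)
          F(m=1)
          -> return 1
          F(m=0)
          -> return 0
        -> return 1
        F(m=1)
        -> return 1
      -> return 2
      F(m=2) -> return 1  (same call as traced above)
    -> return 3
    F(m=3) -> return 2  (same call as traced above)
  -> return 5
  F(m=4) -> return 3  (same call as traced above)
-> return 8

Final answer: 8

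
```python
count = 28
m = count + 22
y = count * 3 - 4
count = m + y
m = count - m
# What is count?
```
Trace:
  count=28
  count=28, m=50
  count=28, m=50, y=80
  count=130, m=50, y=80
  count=130, m=80, y=80

Final answer: 130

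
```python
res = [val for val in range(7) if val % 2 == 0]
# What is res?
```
Trace:
  val=0
  val=1
  val=2
  val=3
  val=4
  val=5
  val=6
  res=[0, 2, 4, 6]

Final answer: [0, 2, 4, 6]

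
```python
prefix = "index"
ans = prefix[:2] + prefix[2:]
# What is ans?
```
Trace:
  prefix='index'
  prefix='index', ans='index'

Final answer: 'index'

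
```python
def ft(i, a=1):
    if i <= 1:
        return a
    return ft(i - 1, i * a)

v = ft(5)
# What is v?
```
Call trace:
ft(i=5, a=1)
  ft(i=4, a=5)
    ft(i=3, a=20)
      ft(i=2, a=60)
        ft(i=1, a=120)
        -> return 120
      -> return 120
    -> return 120
  -> return 120
-> return 120

Final answer: 120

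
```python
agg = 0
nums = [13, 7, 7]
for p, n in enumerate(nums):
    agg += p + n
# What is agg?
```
Trace:
  agg=0
  agg=13, p=0, n=13
  agg=21, p=1, n=7
  agg=30, p=2, n=7

Final answer: 30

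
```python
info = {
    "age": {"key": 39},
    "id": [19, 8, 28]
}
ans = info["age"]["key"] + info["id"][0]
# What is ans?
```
Trace:
  info={'age': {'key': 39}, 'id': [19, 8, 28]}
  info={'age': {'key': 39}, 'id': [19, 8, 28]}, ans=58

Final answer: 58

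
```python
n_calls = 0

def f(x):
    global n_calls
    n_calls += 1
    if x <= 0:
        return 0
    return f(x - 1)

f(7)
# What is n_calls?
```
Call trace:
f(x=7)
  f(x=6)
    f(x=5)
      f(x=4)
        f(x=3)
          f(x=2)
            f(x=1)
              f(x=0)
              -> return 0
            -> return 0
          -> return 0
        -> return 0
      -> return 0
    -> return 0
  -> return 0
-> return 0

n_calls is incremented once per call. f is entered once for each x = 7, 6, 5, 4, 3, 2, 1, 0 (the x <= 0 call returns without recursing), i.e. 7 + 1 calls.
n_calls = 8

Final answer: 8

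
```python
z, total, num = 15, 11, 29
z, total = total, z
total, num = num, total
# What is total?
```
Trace:
  z=15, total=11, num=29
  z=11, total=15, num=29
  z=11, total=29, num=15

Final answer: 29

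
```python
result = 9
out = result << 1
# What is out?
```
Trace:
  result=9
  result=9, out=18

Final answer: 18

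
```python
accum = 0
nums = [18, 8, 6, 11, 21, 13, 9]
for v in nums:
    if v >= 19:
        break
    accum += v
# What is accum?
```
Trace:
  accum=0
  accum=18, v=18
  accum=26, v=8
  accum=32, v=6
  accum=43, v=11
  accum=43, v=21

Final answer: 43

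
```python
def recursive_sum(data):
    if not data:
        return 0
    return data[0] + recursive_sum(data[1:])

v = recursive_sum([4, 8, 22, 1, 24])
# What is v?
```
Call trace:
recursive_sum(data=[4, 8, 22, 1, 24])
  recursive_sum(data=[8, 22, 1, 24])
    recursive_sum(data=[22, 1, 24])
      recursive_sum(data=[1, 24])
        recursive_sum(data=[24])
          recursive_sum(data=[])
          -> return 0
        -> return 24
      -> return 25
    -> return 47
  -> return 55
-> return 59

Final answer: 59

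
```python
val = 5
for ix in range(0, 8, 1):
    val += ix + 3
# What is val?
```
Trace:
  val=5
  val=8, ix=0
  val=12, ix=1
  val=17, ix=2
  val=23, ix=3
  val=30, ix=4
  val=38, ix=5
  val=47, ix=6
  val=57, ix=7

Final answer: 57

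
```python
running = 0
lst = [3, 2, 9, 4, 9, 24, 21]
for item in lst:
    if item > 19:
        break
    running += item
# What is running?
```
Trace:
  running=0
  running=3, item=3
  running=5, item=2
  running=14, item=9
  running=18, item=4
  running=27, item=9
  running=27, item=24

Final answer: 27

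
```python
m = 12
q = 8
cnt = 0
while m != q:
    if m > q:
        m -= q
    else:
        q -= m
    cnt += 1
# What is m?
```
Trace:
  m=12
  m=12, q=8
  m=12, q=8, cnt=0
  m=4, q=8, cnt=1
  m=4, q=4, cnt=2

Final answer: 4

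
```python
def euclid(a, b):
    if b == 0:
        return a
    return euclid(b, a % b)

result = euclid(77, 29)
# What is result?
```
Call trace:
euclid(a=77, b=29)
  euclid(a=29, b=19)
    euclid(a=19, b=10)
      euclid(a=10, b=9)
        euclid(a=9, b=1)
          euclid(a=1, b=0)
          -> return 1
        -> return 1
      -> return 1
    -> return 1
  -> return 1
-> return 1

Final answer: 1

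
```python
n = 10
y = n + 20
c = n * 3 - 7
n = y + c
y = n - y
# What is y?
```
Trace:
  n=10
  n=10, y=30
  n=10, y=30, c=23
  n=53, y=30, c=23
  n=53, y=23, c=23

Final answer: 23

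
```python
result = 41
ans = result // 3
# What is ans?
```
Trace:
  result=41
  result=41, ans=13

Final answer: 13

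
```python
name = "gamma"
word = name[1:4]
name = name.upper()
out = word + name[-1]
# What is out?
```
Trace:
  name='gamma'
  name='gamma', word='amm'
  name='GAMMA', word='amm'
  name='GAMMA', word='amm', out='ammA'

Final answer: 'ammA'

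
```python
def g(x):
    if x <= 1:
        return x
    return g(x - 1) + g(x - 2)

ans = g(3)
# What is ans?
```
Call trace:
g(x=3)
  g(x=2)
    g(x=1)
    -> return 1
    g(x=0)
    -> return 0
  -> return 1
  g(x=1)
  -> return 1
-> return 2

Final answer: 2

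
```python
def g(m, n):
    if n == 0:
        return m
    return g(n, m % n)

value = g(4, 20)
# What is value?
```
Call trace:
g(m=4, n=20)
  g(m=20, n=4)
    g(m=4, n=0)
    -> return 4
  -> return 4
-> return 4

Final answer: 4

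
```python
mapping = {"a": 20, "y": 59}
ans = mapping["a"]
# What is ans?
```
Trace:
  mapping={'a': 20, 'y': 59}
  mapping={'a': 20, 'y': 59}, ans=20

Final answer: 20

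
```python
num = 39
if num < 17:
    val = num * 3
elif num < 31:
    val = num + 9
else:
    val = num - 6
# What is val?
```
Trace:
  num=39
  num=39, val=33

Final answer: 33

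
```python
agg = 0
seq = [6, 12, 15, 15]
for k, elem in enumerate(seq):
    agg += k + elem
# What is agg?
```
Trace:
  agg=0
  agg=6, k=0, elem=6
  agg=19, k=1, elem=12
  agg=36, k=2, elem=15
  agg=54, k=3, elem=15

Final answer: 54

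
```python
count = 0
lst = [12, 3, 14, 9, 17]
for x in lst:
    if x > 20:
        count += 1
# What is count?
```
Trace:
  count=0
  count=0, x=12
  count=0, x=3
  count=0, x=14
  count=0, x=9
  count=0, x=17

Final answer: 0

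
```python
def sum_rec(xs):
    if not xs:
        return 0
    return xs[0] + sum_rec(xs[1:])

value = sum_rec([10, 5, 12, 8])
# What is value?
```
Call trace:
sum_rec(xs=[10, 5, 12, 8])
  sum_rec(xs=[5, 12, 8])
    sum_rec(xs=[12, 8])
      sum_rec(xs=[8])
        sum_rec(xs=[])
        -> return 0
      -> return 8
    -> return 20
  -> return 25
-> return 35

Final answer: 35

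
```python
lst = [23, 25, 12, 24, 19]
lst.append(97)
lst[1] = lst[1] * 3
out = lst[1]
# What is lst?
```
Trace:
  lst=[23, 25, 12, 24, 19]
  lst=[23, 25, 12, 24, 19, 97]
  lst=[23, 75, 12, 24, 19, 97]
  lst=[23, 75, 12, 24, 19, 97], out=75

Final answer: [23, 75, 12, 24, 19, 97]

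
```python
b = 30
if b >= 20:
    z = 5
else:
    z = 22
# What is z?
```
Trace:
  b=30
  b=30, z=5

Final answer: 5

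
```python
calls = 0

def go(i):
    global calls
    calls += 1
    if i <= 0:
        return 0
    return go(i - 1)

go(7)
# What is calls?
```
Call trace:
go(i=7)
  go(i=6)
    go(i=5)
      go(i=4)
        go(i=3)
          go(i=2)
            go(i=1)
              go(i=0)
              -> return 0
            -> return 0
          -> return 0
        -> return 0
      -> return 0
    -> return 0
  -> return 0
-> return 0

calls is incremented once per call. go is entered once for each i = 7, 6, 5, 4, 3, 2, 1, 0 (the i <= 0 call returns without recursing), i.e. 7 + 1 calls.
calls = 8

Final answer: 8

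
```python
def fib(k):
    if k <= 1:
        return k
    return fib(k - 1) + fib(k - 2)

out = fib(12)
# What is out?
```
Call trace (a repeated sub-call is expanded the first time; later identical calls just restate its return value):
fib(k=12)
  fib(k=11)
    fib(k=10)
      fib(k=9)
        fib(k=8)
          fib(k=7)
            fib(k=6)
              fib(k=5)
                fib(k=4)
                  fib(k=3)
                    fib(k=2)
                      fib(k=1)
                      -> return 1
                      fib(k=0)
                      -> return 0
                    -> return 1
                    fib(k=1)
                    -> return 1
                  -> return 2
                  fib(k=2) -> return 1  (same call as traced above)
                -> return 3
                fib(k=3) -> return 2  (same call as traced above)
              -> return 5
              fib(k=4) -> return 3  (same call as traced above)
            -> return 8
            fib(k=5) -> return 5  (same call as traced above)
          -> return 13
          fib(k=6) -> return 8  (same call as traced above)
        -> return 21
        fib(k=7) -> return 13  (same call as traced above)
      -> return 34
      fib(k=8) -> return 21  (same call as traced above)
    -> return 55
    fib(k=9) -> return 34  (same call as traced above)
  -> return 89
  fib(k=10) -> return 55  (same call as traced above)
-> return 144

Final answer: 144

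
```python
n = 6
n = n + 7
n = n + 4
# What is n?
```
Trace:
  n=6
  n=13
  n=17

Final answer: 17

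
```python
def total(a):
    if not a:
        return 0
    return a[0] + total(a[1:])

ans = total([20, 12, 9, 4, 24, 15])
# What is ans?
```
Call trace:
total(a=[20, 12, 9, 4, 24, 15])
  total(a=[12, 9, 4, 24, 15])
    total(a=[9, 4, 24, 15])
      total(a=[4, 24, 15])
        total(a=[24, 15])
          total(a=[15])
            total(a=[])
            -> return 0
          -> return 15
        -> return 39
      -> return 43
    -> return 52
  -> return 64
-> return 84

Final answer: 84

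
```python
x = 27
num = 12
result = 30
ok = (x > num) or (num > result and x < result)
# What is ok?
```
Trace:
  x=27
  x=27, num=12
  x=27, num=12, result=30
  x=27, num=12, result=30, ok=True

Final answer: True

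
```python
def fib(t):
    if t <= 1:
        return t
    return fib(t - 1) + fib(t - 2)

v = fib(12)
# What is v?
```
Call trace (a repeated sub-call is expanded the first time; later identical calls just restate its return value):
fib(t=12)
  fib(t=11)
    fib(t=10)
      fib(t=9)
        fib(t=8)
          fib(t=7)
            fib(t=6)
              fib(t=5)
                fib(t=4)
                  fib(t=3)
                    fib(t=2)
                      fib(t=1)
                      -> return 1
                      fib(t=0)
                      -> return 0
                    -> return 1
                    fib(t=1)
                    -> return 1
                  -> return 2
                  fib(t=2) -> return 1  (same call as traced above)
                -> return 3
                fib(t=3) -> return 2  (same call as traced above)
              -> return 5
              fib(t=4) -> return 3  (same call as traced above)
            -> return 8
            fib(t=5) -> return 5  (same call as traced above)
          -> return 13
          fib(t=6) -> return 8  (same call as traced above)
        -> return 21
        fib(t=7) -> return 13  (same call as traced above)
      -> return 34
      fib(t=8) -> return 21  (same call as traced above)
    -> return 55
    fib(t=9) -> return 34  (same call as traced above)
  -> return 89
  fib(t=10) -> return 55  (same call as traced above)
-> return 144

Final answer: 144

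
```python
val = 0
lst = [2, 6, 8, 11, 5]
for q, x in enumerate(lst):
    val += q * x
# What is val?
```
Trace:
  val=0
  val=0, q=0, x=2
  val=6, q=1, x=6
  val=22, q=2, x=8
  val=55, q=3, x=11
  val=75, q=4, x=5

Final answer: 75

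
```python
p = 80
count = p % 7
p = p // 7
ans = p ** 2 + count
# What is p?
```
Trace:
  p=80
  p=80, count=3
  p=11, count=3
  p=11, count=3, ans=124

Final answer: 11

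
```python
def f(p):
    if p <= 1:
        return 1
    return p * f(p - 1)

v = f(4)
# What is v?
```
Call trace:
f(p=4)
  f(p=3)
    f(p=2)
      f(p=1)
      -> return 1
    -> return 2
  -> return 6
-> return 24

Final answer: 24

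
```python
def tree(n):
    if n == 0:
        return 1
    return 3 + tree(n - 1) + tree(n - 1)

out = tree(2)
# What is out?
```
Call trace (a repeated sub-call is expanded the first time; later identical calls just restate its return value):
tree(n=2)
  tree(n=1)
    tree(n=0)
    -> return 1
    tree(n=0)
    -> return 1
  -> return 5
  tree(n=1) -> return 5  (same call as traced above)
-> return 13

Final answer: 13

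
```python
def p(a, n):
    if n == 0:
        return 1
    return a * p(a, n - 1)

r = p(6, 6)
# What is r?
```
Call trace:
p(a=6, n=6)
  p(a=6, n=5)
    p(a=6, n=4)
      p(a=6, n=3)
        p(a=6, n=2)
          p(a=6, n=1)
            p(a=6, n=0)
            -> return 1
          -> return 6
        -> return 36
      -> return 216
    -> return 1296
  -> return 7776
-> return 46656

Final answer: 46656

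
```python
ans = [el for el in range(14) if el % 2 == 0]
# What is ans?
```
Trace:
  el=0
  el=1
  el=2
  el=3
  el=4
  el=5
  el=6
  el=7
  el=8
  el=9
  el=10
  el=11
  el=12
  el=13
  ans=[0, 2, 4, 6, 8, 10, 12]

Final answer: [0, 2, 4, 6, 8, 10, 12]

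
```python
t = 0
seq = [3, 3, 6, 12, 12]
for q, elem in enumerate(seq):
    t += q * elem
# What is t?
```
Trace:
  t=0
  t=0, q=0, elem=3
  t=3, q=1, elem=3
  t=15, q=2, elem=6
  t=51, q=3, elem=12
  t=99, q=4, elem=12

Final answer: 99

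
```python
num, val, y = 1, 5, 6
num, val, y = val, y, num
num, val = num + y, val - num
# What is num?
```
Trace:
  num=1, val=5, y=6
  num=5, val=6, y=1
  num=6, val=1, y=1

Final answer: 6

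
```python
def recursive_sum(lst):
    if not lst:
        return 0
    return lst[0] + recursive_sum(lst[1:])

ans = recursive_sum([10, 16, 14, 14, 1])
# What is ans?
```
Call trace:
recursive_sum(lst=[10, 16, 14, 14, 1])
  recursive_sum(lst=[16, 14, 14, 1])
    recursive_sum(lst=[14, 14, 1])
      recursive_sum(lst=[14, 1])
        recursive_sum(lst=[1])
          recursive_sum(lst=[])
          -> return 0
        -> return 1
      -> return 15
    -> return 29
  -> return 45
-> return 55

Final answer: 55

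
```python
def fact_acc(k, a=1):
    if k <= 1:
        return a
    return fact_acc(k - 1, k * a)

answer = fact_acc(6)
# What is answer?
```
Call trace:
fact_acc(k=6, a=1)
  fact_acc(k=5, a=6)
    fact_acc(k=4, a=30)
      fact_acc(k=3, a=120)
        fact_acc(k=2, a=360)
          fact_acc(k=1, a=720)
          -> return 720
        -> return 720
      -> return 720
    -> return 720
  -> return 720
-> return 720

Final answer: 720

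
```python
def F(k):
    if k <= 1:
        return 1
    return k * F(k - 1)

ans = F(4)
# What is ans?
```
Call trace:
F(k=4)
  F(k=3)
    F(k=2)
      F(k=1)
      -> return 1
    -> return 2
  -> return 6
-> return 24

Final answer: 24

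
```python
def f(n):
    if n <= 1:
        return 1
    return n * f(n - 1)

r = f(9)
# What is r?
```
Call trace:
f(n=9)
  f(n=8)
    f(n=7)
      f(n=6)
        f(n=5)
          f(n=4)
            f(n=3)
              f(n=2)
                f(n=1)
                -> return 1
              -> return 2
            -> return 6
          -> return 24
        -> return 120
      -> return 720
    -> return 5040
  -> return 40320
-> return 362880

Final answer: 362880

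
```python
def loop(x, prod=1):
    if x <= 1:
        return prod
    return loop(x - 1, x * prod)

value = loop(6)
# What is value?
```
Call trace:
loop(x=6, prod=1)
  loop(x=5, prod=6)
    loop(x=4, prod=30)
      loop(x=3, prod=120)
        loop(x=2, prod=360)
          loop(x=1, prod=720)
          -> return 720
        -> return 720
      -> return 720
    -> return 720
  -> return 720
-> return 720

Final answer: 720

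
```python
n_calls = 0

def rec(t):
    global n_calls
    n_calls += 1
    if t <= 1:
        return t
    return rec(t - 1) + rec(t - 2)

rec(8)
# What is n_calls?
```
Call trace (a repeated sub-call is expanded the first time; later identical calls just restate its return value):
rec(t=8)
  rec(t=7)
    rec(t=6)
      rec(t=5)
        rec(t=4)
          rec(t=3)
            rec(t=2)
              rec(t=1)
              -> return 1
              rec(t=0)
              -> return 0
            -> return 1
            rec(t=1)
            -> return 1
          -> return 2
          rec(t=2) -> return 1  (same call as traced above)
        -> return 3
        rec(t=3) -> return 2  (same call as traced above)
      -> return 5
      rec(t=4) -> return 3  (same call as traced above)
    -> return 8
    rec(t=5) -> return 5  (same call as traced above)
  -> return 13
  rec(t=6) -> return 8  (same call as traced above)
-> return 21

n_calls is incremented once per call, so count the calls in each subtree. Let C(t) = number of calls made by rec(t).
C(0) = C(1) = 1 (base case, no recursion); C(t) = 1 + C(t - 1) + C(t - 2) otherwise.
C(2) = 1 + C(1) + C(0) = 1 + 1 + 1 = 3
C(3) = 1 + C(2) + C(1) = 1 + 3 + 1 = 5
C(4) = 1 + C(3) + C(2) = 1 + 5 + 3 = 9
C(5) = 1 + C(4) + C(3) = 1 + 9 + 5 = 15
C(6) = 1 + C(5) + C(4) = 1 + 15 + 9 = 25
C(7) = 1 + C(6) + C(5) = 1 + 25 + 15 = 41
C(8) = 1 + C(7) + C(6) = 1 + 41 + 25 = 67
n_calls = C(8) = 67

Final answer: 67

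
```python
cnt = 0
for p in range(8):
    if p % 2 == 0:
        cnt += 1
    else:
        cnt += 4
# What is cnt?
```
Trace:
  cnt=0
  cnt=1, p=0
  cnt=5, p=1
  cnt=6, p=2
  cnt=10, p=3
  cnt=11, p=4
  cnt=15, p=5
  cnt=16, p=6
  cnt=20, p=7

Final answer: 20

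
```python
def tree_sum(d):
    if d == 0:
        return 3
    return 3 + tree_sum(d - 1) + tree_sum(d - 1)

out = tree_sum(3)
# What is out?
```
Call trace (a repeated sub-call is expanded the first time; later identical calls just restate its return value):
tree_sum(d=3)
  tree_sum(d=2)
    tree_sum(d=1)
      tree_sum(d=0)
      -> return 3
      tree_sum(d=0)
      -> return 3
    -> return 9
    tree_sum(d=1) -> return 9  (same call as traced above)
  -> return 21
  tree_sum(d=2) -> return 21  (same call as traced above)
-> return 45

Final answer: 45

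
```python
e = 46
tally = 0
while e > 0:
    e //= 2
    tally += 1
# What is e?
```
Trace:
  e=46
  e=46, tally=0
  e=23, tally=1
  e=11, tally=2
  e=5, tally=3
  e=2, tally=4
  e=1, tally=5
  e=0, tally=6

Final answer: 0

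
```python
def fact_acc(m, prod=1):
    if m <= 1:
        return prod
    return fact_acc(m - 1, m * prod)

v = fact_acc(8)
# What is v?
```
Call trace:
fact_acc(m=8, prod=1)
  fact_acc(m=7, prod=8)
    fact_acc(m=6, prod=56)
      fact_acc(m=5, prod=336)
        fact_acc(m=4, prod=1680)
          fact_acc(m=3, prod=6720)
            fact_acc(m=2, prod=20160)
              fact_acc(m=1, prod=40320)
              -> return 40320
            -> return 40320
          -> return 40320
        -> return 40320
      -> return 40320
    -> return 40320
  -> return 40320
-> return 40320

Final answer: 40320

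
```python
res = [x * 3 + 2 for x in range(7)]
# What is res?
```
Trace:
  x=0
  x=1
  x=2
  x=3
  x=4
  x=5
  x=6
  res=[2, 5, 8, 11, 14, 17, 20]

Final answer: [2, 5, 8, 11, 14, 17, 20]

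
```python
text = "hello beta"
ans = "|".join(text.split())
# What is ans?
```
Trace:
  text='hello beta'
  text='hello beta', ans='hello|beta'

Final answer: 'hello|beta'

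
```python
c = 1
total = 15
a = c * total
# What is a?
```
Trace:
  c=1
  c=1, total=15
  c=1, total=15, a=15

Final answer: 15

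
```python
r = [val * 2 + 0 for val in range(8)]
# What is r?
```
Trace:
  val=0
  val=1
  val=2
  val=3
  val=4
  val=5
  val=6
  val=7
  r=[0, 2, 4, 6, 8, 10, 12, 14]

Final answer: [0, 2, 4, 6, 8, 10, 12, 14]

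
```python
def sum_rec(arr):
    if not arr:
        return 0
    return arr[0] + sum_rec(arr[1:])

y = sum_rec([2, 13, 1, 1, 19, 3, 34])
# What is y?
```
Call trace:
sum_rec(arr=[2, 13, 1, 1, 19, 3, 34])
  sum_rec(arr=[13, 1, 1, 19, 3, 34])
    sum_rec(arr=[1, 1, 19, 3, 34])
      sum_rec(arr=[1, 19, 3, 34])
        sum_rec(arr=[19, 3, 34])
          sum_rec(arr=[3, 34])
            sum_rec(arr=[34])
              sum_rec(arr=[])
              -> return 0
            -> return 34
          -> return 37
        -> return 56
      -> return 57
    -> return 58
  -> return 71
-> return 73

Final answer: 73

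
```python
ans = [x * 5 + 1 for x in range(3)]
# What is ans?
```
Trace:
  x=0
  x=1
  x=2
  ans=[1, 6, 11]

Final answer: [1, 6, 11]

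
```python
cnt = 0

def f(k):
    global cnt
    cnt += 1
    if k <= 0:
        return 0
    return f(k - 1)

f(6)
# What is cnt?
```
Call trace:
f(k=6)
  f(k=5)
    f(k=4)
      f(k=3)
        f(k=2)
          f(k=1)
            f(k=0)
            -> return 0
          -> return 0
        -> return 0
      -> return 0
    -> return 0
  -> return 0
-> return 0

cnt is incremented once per call. f is entered once for each k = 6, 5, 4, 3, 2, 1, 0 (the k <= 0 call returns without recursing), i.e. 6 + 1 calls.
cnt = 7

Final answer: 7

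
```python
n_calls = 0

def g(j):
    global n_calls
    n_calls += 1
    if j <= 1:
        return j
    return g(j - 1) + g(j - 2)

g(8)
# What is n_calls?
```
Call trace (a repeated sub-call is expanded the first time; later identical calls just restate its return value):
g(j=8)
  g(j=7)
    g(j=6)
      g(j=5)
        g(j=4)
          g(j=3)
            g(j=2)
              g(j=1)
              -> return 1
              g(j=0)
              -> return 0
            -> return 1
            g(j=1)
            -> return 1
          -> return 2
          g(j=2) -> return 1  (same call as traced above)
        -> return 3
        g(j=3) -> return 2  (same call as traced above)
      -> return 5
      g(j=4) -> return 3  (same call as traced above)
    -> return 8
    g(j=5) -> return 5  (same call as traced above)
  -> return 13
  g(j=6) -> return 8  (same call as traced above)
-> return 21

n_calls is incremented once per call, so count the calls in each subtree. Let C(j) = number of calls made by g(j).
C(0) = C(1) = 1 (base case, no recursion); C(j) = 1 + C(j - 1) + C(j - 2) otherwise.
C(2) = 1 + C(1) + C(0) = 1 + 1 + 1 = 3
C(3) = 1 + C(2) + C(1) = 1 + 3 + 1 = 5
C(4) = 1 + C(3) + C(2) = 1 + 5 + 3 = 9
C(5) = 1 + C(4) + C(3) = 1 + 9 + 5 = 15
C(6) = 1 + C(5) + C(4) = 1 + 15 + 9 = 25
C(7) = 1 + C(6) + C(5) = 1 + 25 + 15 = 41
C(8) = 1 + C(7) + C(6) = 1 + 41 + 25 = 67
n_calls = C(8) = 67

Final answer: 67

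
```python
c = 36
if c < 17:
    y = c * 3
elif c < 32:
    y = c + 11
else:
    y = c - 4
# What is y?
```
Trace:
  c=36
  c=36, y=32

Final answer: 32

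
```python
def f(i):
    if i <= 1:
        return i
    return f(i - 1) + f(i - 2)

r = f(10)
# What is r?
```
Call trace (a repeated sub-call is expanded the first time; later identical calls just restate its return value):
f(i=10)
  f(i=9)
    f(i=8)
      f(i=7)
        f(i=6)
          f(i=5)
            f(i=4)
              f(i=3)
                f(i=2)
                  f(i=1)
                  -> return 1
                  f(i=0)
                  -> return 0
                -> return 1
                f(i=1)
                -> return 1
              -> return 2
              f(i=2) -> return 1  (same call as traced above)
            -> return 3
            f(i=3) -> return 2  (same call as traced above)
          -> return 5
          f(i=4) -> return 3  (same call as traced above)
        -> return 8
        f(i=5) -> return 5  (same call as traced above)
      -> return 13
      f(i=6) -> return 8  (same call as traced above)
    -> return 21
    f(i=7) -> return 13  (same call as traced above)
  -> return 34
  f(i=8) -> return 21  (same call as traced above)
-> return 55

Final answer: 55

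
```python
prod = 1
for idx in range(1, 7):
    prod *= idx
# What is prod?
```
Trace:
  prod=1
  prod=1, idx=1
  prod=2, idx=2
  prod=6, idx=3
  prod=24, idx=4
  prod=120, idx=5
  prod=720, idx=6

Final answer: 720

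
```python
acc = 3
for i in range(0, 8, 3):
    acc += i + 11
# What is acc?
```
Trace:
  acc=3
  acc=14, i=0
  acc=28, i=3
  acc=45, i=6

Final answer: 45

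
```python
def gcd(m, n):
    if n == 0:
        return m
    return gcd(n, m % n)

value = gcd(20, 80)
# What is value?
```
Call trace:
gcd(m=20, n=80)
  gcd(m=80, n=20)
    gcd(m=20, n=0)
    -> return 20
  -> return 20
-> return 20

Final answer: 20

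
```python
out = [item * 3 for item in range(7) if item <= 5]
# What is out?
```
Trace:
  item=0
  item=1
  item=2
  item=3
  item=4
  item=5
  item=6
  out=[0, 3, 6, 9, 12, 15]

Final answer: [0, 3, 6, 9, 12, 15]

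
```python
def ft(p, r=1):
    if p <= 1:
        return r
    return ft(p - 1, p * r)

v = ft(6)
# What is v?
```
Call trace:
ft(p=6, r=1)
  ft(p=5, r=6)
    ft(p=4, r=30)
      ft(p=3, r=120)
        ft(p=2, r=360)
          ft(p=1, r=720)
          -> return 720
        -> return 720
      -> return 720
    -> return 720
  -> return 720
-> return 720

Final answer: 720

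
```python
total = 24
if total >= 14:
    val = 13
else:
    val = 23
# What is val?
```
Trace:
  total=24
  total=24, val=13

Final answer: 13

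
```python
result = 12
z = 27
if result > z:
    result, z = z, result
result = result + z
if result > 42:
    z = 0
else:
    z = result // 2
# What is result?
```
Trace:
  result=12
  result=12, z=27
  result=12, z=27
  result=39, z=27
  result=39, z=19

Final answer: 39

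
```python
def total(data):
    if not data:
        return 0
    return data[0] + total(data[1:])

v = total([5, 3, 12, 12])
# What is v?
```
Call trace:
total(data=[5, 3, 12, 12])
  total(data=[3, 12, 12])
    total(data=[12, 12])
      total(data=[12])
        total(data=[])
        -> return 0
      -> return 12
    -> return 24
  -> return 27
-> return 32

Final answer: 32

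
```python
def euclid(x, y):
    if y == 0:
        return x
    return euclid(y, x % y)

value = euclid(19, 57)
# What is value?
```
Call trace:
euclid(x=19, y=57)
  euclid(x=57, y=19)
    euclid(x=19, y=0)
    -> return 19
  -> return 19
-> return 19

Final answer: 19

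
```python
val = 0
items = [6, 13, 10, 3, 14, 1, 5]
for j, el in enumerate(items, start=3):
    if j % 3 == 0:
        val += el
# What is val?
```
Trace:
  val=0
  val=6, j=3, el=6
  val=6, j=4, el=13
  val=6, j=5, el=10
  val=9, j=6, el=3
  val=9, j=7, el=14
  val=9, j=8, el=1
  val=14, j=9, el=5

Final answer: 14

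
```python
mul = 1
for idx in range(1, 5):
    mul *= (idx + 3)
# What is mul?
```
Trace:
  mul=1
  mul=4, idx=1
  mul=20, idx=2
  mul=120, idx=3
  mul=840, idx=4

Final answer: 840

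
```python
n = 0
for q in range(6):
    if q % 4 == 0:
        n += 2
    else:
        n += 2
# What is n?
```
Trace:
  n=0
  n=2, q=0
  n=4, q=1
  n=6, q=2
  n=8, q=3
  n=10, q=4
  n=12, q=5

Final answer: 12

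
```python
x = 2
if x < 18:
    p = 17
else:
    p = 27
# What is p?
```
Trace:
  x=2
  x=2, p=17

Final answer: 17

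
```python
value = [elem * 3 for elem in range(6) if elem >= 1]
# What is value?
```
Trace:
  elem=0
  elem=1
  elem=2
  elem=3
  elem=4
  elem=5
  value=[3, 6, 9, 12, 15]

Final answer: [3, 6, 9, 12, 15]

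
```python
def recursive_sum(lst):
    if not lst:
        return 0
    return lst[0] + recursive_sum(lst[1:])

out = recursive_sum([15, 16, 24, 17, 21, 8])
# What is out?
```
Call trace:
recursive_sum(lst=[15, 16, 24, 17, 21, 8])
  recursive_sum(lst=[16, 24, 17, 21, 8])
    recursive_sum(lst=[24, 17, 21, 8])
      recursive_sum(lst=[17, 21, 8])
        recursive_sum(lst=[21, 8])
          recursive_sum(lst=[8])
            recursive_sum(lst=[])
            -> return 0
          -> return 8
        -> return 29
      -> return 46
    -> return 70
  -> return 86
-> return 101

Final answer: 101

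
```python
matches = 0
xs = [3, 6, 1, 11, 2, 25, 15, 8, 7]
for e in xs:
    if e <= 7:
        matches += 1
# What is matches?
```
Trace:
  matches=0
  matches=1, e=3
  matches=2, e=6
  matches=3, e=1
  matches=3, e=11
  matches=4, e=2
  matches=4, e=25
  matches=4, e=15
  matches=4, e=8
  matches=5, e=7

Final answer: 5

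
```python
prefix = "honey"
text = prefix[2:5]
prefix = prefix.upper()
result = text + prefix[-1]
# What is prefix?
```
Trace:
  prefix='honey'
  prefix='honey', text='ney'
  prefix='HONEY', text='ney'
  prefix='HONEY', text='ney', result='neyY'

Final answer: 'HONEY'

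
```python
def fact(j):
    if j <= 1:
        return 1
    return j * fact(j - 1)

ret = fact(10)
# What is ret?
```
Call trace:
fact(j=10)
  fact(j=9)
    fact(j=8)
      fact(j=7)
        fact(j=6)
          fact(j=5)
            fact(j=4)
              fact(j=3)
                fact(j=2)
                  fact(j=1)
                  -> return 1
                -> return 2
              -> return 6
            -> return 24
          -> return 120
        -> return 720
      -> return 5040
    -> return 40320
  -> return 362880
-> return 3628800

Final answer: 3628800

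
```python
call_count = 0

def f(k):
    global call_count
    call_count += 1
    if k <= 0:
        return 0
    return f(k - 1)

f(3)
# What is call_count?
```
Call trace:
f(k=3)
  f(k=2)
    f(k=1)
      f(k=0)
      -> return 0
    -> return 0
  -> return 0
-> return 0

call_count is incremented once per call. f is entered once for each k = 3, 2, 1, 0 (the k <= 0 call returns without recursing), i.e. 3 + 1 calls.
call_count = 4

Final answer: 4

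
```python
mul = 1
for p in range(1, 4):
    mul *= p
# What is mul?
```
Trace:
  mul=1
  mul=1, p=1
  mul=2, p=2
  mul=6, p=3

Final answer: 6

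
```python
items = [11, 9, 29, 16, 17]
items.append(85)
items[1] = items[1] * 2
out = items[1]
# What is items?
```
Trace:
  items=[11, 9, 29, 16, 17]
  items=[11, 9, 29, 16, 17, 85]
  items=[11, 18, 29, 16, 17, 85]
  items=[11, 18, 29, 16, 17, 85], out=18

Final answer: [11, 18, 29, 16, 17, 85]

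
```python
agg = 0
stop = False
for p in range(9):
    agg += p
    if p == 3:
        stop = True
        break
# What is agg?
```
Trace:
  agg=0
  agg=0, stop=False
  agg=0, stop=False, p=0
  agg=1, stop=False, p=1
  agg=3, stop=False, p=2
  agg=6, stop=True, p=3

Final answer: 6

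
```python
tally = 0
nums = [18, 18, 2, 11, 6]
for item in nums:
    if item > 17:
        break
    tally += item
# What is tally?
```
Trace:
  tally=0
  tally=0, item=18

Final answer: 0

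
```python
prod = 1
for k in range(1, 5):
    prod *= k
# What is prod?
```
Trace:
  prod=1
  prod=1, k=1
  prod=2, k=2
  prod=6, k=3
  prod=24, k=4

Final answer: 24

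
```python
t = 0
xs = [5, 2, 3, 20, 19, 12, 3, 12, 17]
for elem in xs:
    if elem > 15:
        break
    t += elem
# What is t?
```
Trace:
  t=0
  t=5, elem=5
  t=7, elem=2
  t=10, elem=3
  t=10, elem=20

Final answer: 10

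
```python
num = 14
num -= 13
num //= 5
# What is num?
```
Trace:
  num=14
  num=1
  num=0

Final answer: 0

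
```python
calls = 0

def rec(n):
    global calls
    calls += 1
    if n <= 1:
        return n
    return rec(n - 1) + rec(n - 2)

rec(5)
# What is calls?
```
Call trace (a repeated sub-call is expanded the first time; later identical calls just restate its return value):
rec(n=5)
  rec(n=4)
    rec(n=3)
      rec(n=2)
        rec(n=1)
        -> return 1
        rec(n=0)
        -> return 0
      -> return 1
      rec(n=1)
      -> return 1
    -> return 2
    rec(n=2) -> return 1  (same call as traced above)
  -> return 3
  rec(n=3) -> return 2  (same call as traced above)
-> return 5

calls is incremented once per call, so count the calls in each subtree. Let C(n) = number of calls made by rec(n).
C(0) = C(1) = 1 (base case, no recursion); C(n) = 1 + C(n - 1) + C(n - 2) otherwise.
C(2) = 1 + C(1) + C(0) = 1 + 1 + 1 = 3
C(3) = 1 + C(2) + C(1) = 1 + 3 + 1 = 5
C(4) = 1 + C(3) + C(2) = 1 + 5 + 3 = 9
C(5) = 1 + C(4) + C(3) = 1 + 9 + 5 = 15
calls = C(5) = 15

Final answer: 15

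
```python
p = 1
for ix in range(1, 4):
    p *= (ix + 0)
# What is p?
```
Trace:
  p=1
  p=1, ix=1
  p=2, ix=2
  p=6, ix=3

Final answer: 6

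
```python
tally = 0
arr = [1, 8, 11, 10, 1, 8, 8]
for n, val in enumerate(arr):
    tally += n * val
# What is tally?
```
Trace:
  tally=0
  tally=0, n=0, val=1
  tally=8, n=1, val=8
  tally=30, n=2, val=11
  tally=60, n=3, val=10
  tally=64, n=4, val=1
  tally=104, n=5, val=8
  tally=152, n=6, val=8

Final answer: 152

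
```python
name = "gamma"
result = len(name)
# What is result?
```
Trace:
  name='gamma'
  name='gamma', result=5

Final answer: 5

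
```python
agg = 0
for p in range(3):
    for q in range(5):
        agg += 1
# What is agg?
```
Trace:
  agg=0
  agg=1, p=0, q=0
  agg=2, p=0, q=1
  agg=3, p=0, q=2
  agg=4, p=0, q=3
  agg=5, p=0, q=4
  agg=6, p=1, q=0
  agg=7, p=1, q=1
  agg=8, p=1, q=2
  agg=9, p=1, q=3
  agg=10, p=1, q=4
  agg=11, p=2, q=0
  agg=12, p=2, q=1
  agg=13, p=2, q=2
  agg=14, p=2, q=3
  agg=15, p=2, q=4

Final answer: 15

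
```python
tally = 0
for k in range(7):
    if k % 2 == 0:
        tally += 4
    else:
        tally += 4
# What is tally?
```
Trace:
  tally=0
  tally=4, k=0
  tally=8, k=1
  tally=12, k=2
  tally=16, k=3
  tally=20, k=4
  tally=24, k=5
  tally=28, k=6

Final answer: 28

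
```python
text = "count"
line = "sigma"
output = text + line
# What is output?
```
Trace:
  text='count'
  text='count', line='sigma'
  text='count', line='sigma', output='countsigma'

Final answer: 'countsigma'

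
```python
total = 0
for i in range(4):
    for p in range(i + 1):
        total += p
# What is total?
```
Trace:
  total=0
  total=0, i=0, p=0
  total=0, i=1, p=0
  total=1, i=1, p=1
  total=1, i=2, p=0
  total=2, i=2, p=1
  total=4, i=2, p=2
  total=4, i=3, p=0
  total=5, i=3, p=1
  total=7, i=3, p=2
  total=10, i=3, p=3

Final answer: 10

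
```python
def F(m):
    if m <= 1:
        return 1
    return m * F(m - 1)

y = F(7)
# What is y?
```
Call trace:
F(m=7)
  F(m=6)
    F(m=5)
      F(m=4)
        F(m=3)
          F(m=2)
            F(m=1)
            -> return 1
          -> return 2
        -> return 6
      -> return 24
    -> return 120
  -> return 720
-> return 5040

Final answer: 5040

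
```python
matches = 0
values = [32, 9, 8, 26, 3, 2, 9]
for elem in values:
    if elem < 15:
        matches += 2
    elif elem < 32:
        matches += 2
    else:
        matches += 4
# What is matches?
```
Trace:
  matches=0
  matches=4, elem=32
  matches=6, elem=9
  matches=8, elem=8
  matches=10, elem=26
  matches=12, elem=3
  matches=14, elem=2
  matches=16, elem=9

Final answer: 16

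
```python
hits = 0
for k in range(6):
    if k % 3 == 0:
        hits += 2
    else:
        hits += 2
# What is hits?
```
Trace:
  hits=0
  hits=2, k=0
  hits=4, k=1
  hits=6, k=2
  hits=8, k=3
  hits=10, k=4
  hits=12, k=5

Final answer: 12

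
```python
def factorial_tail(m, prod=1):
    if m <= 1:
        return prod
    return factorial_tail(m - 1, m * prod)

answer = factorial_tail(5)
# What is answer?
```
Call trace:
factorial_tail(m=5, prod=1)
  factorial_tail(m=4, prod=5)
    factorial_tail(m=3, prod=20)
      factorial_tail(m=2, prod=60)
        factorial_tail(m=1, prod=120)
        -> return 120
      -> return 120
    -> return 120
  -> return 120
-> return 120

Final answer: 120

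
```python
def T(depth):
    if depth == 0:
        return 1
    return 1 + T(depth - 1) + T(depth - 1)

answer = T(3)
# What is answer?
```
Call trace (a repeated sub-call is expanded the first time; later identical calls just restate its return value):
T(depth=3)
  T(depth=2)
    T(depth=1)
      T(depth=0)
      -> return 1
      T(depth=0)
      -> return 1
    -> return 3
    T(depth=1) -> return 3  (same call as traced above)
  -> return 7
  T(depth=2) -> return 7  (same call as traced above)
-> return 15

Final answer: 15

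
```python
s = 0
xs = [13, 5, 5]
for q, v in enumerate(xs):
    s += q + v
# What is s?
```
Trace:
  s=0
  s=13, q=0, v=13
  s=19, q=1, v=5
  s=26, q=2, v=5

Final answer: 26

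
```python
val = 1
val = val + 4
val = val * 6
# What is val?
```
Trace:
  val=1
  val=5
  val=30

Final answer: 30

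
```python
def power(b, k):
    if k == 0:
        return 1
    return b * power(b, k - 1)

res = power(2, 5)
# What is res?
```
Call trace:
power(b=2, k=5)
  power(b=2, k=4)
    power(b=2, k=3)
      power(b=2, k=2)
        power(b=2, k=1)
          power(b=2, k=0)
          -> return 1
        -> return 2
      -> return 4
    -> return 8
  -> return 16
-> return 32

Final answer: 32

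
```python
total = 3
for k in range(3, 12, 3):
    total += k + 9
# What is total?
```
Trace:
  total=3
  total=15, k=3
  total=30, k=6
  total=48, k=9

Final answer: 48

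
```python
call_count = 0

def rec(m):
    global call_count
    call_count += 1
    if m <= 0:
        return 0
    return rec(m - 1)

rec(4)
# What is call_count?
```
Call trace:
rec(m=4)
  rec(m=3)
    rec(m=2)
      rec(m=1)
        rec(m=0)
        -> return 0
      -> return 0
    -> return 0
  -> return 0
-> return 0

call_count is incremented once per call. rec is entered once for each m = 4, 3, 2, 1, 0 (the m <= 0 call returns without recursing), i.e. 4 + 1 calls.
call_count = 5

Final answer: 5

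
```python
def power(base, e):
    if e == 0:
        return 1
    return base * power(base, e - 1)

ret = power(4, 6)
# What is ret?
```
Call trace:
power(base=4, e=6)
  power(base=4, e=5)
    power(base=4, e=4)
      power(base=4, e=3)
        power(base=4, e=2)
          power(base=4, e=1)
            power(base=4, e=0)
            -> return 1
          -> return 4
        -> return 16
      -> return 64
    -> return 256
  -> return 1024
-> return 4096

Final answer: 4096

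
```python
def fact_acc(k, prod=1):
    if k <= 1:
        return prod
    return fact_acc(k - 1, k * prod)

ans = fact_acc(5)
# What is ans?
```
Call trace:
fact_acc(k=5, prod=1)
  fact_acc(k=4, prod=5)
    fact_acc(k=3, prod=20)
      fact_acc(k=2, prod=60)
        fact_acc(k=1, prod=120)
        -> return 120
      -> return 120
    -> return 120
  -> return 120
-> return 120

Final answer: 120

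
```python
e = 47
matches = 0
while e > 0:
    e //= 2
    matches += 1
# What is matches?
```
Trace:
  e=47
  e=47, matches=0
  e=23, matches=1
  e=11, matches=2
  e=5, matches=3
  e=2, matches=4
  e=1, matches=5
  e=0, matches=6

Final answer: 6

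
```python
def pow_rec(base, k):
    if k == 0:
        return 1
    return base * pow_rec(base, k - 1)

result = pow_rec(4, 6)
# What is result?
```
Call trace:
pow_rec(base=4, k=6)
  pow_rec(base=4, k=5)
    pow_rec(base=4, k=4)
      pow_rec(base=4, k=3)
        pow_rec(base=4, k=2)
          pow_rec(base=4, k=1)
            pow_rec(base=4, k=0)
            -> return 1
          -> return 4
        -> return 16
      -> return 64
    -> return 256
  -> return 1024
-> return 4096

Final answer: 4096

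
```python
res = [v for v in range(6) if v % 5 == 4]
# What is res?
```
Trace:
  v=0
  v=1
  v=2
  v=3
  v=4
  v=5
  res=[4]

Final answer: [4]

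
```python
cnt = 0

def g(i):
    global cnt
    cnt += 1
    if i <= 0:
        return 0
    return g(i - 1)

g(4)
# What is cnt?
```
Call trace:
g(i=4)
  g(i=3)
    g(i=2)
      g(i=1)
        g(i=0)
        -> return 0
      -> return 0
    -> return 0
  -> return 0
-> return 0

cnt is incremented once per call. g is entered once for each i = 4, 3, 2, 1, 0 (the i <= 0 call returns without recursing), i.e. 4 + 1 calls.
cnt = 5

Final answer: 5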